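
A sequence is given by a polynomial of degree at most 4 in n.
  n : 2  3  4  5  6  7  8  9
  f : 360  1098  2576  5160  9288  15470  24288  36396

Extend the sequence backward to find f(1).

68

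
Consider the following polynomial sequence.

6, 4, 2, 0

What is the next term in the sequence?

-2

-2 , -2 , -2
First differences constant at -2.
0 − 2 = -2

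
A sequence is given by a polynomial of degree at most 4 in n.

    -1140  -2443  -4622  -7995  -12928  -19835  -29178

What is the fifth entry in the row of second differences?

-2436

First differences: -1303, -2179, -3373, -4933, -6907, -9343
Second differences: -876, -1194, -1560, -1974, -2436
Third differences: -318, -366, -414, -462
Fourth differences: -48, -48, -48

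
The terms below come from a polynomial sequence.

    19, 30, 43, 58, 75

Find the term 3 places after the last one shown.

First differences: 11  13  15  17
Second differences: 2  2  2
Second differences constant at 2.
17 + 2 = 19;  75 + 19 = 94
19 + 2 = 21;  94 + 21 = 115
21 + 2 = 23;  115 + 23 = 138

138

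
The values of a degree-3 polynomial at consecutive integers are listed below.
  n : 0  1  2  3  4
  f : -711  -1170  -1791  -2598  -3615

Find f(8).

-10263

First differences: -459, -621, -807, -1017
Second differences: -162, -186, -210
Third differences: -24, -24
Constant third difference = -24, so extend:
-210 − 24 = -234;  -1017 − 234 = -1251;  -3615 − 1251 = -4866
-234 − 24 = -258;  -1251 − 258 = -1509;  -4866 − 1509 = -6375
-258 − 24 = -282;  -1509 − 282 = -1791;  -6375 − 1791 = -8166
-282 − 24 = -306;  -1791 − 306 = -2097;  -8166 − 2097 = -10263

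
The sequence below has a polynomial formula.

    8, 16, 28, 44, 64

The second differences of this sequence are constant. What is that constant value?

Δ: 8, 12, 16, 20
Δ²: 4, 4, 4

4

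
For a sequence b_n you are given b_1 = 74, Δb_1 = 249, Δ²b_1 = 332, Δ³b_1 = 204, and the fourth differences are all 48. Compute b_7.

11348

Build the table forward from the leading diagonal:
Fourth differences: 48  48  48  48  48  48  48
Third differences: 204  252  300  348  396  444  492
Second differences: 332  536  788  1088  1436  1832  2276
First differences: 249  581  1117  1905  2993  4429  6261
b: 74  323  904  2021  3926  6919  11348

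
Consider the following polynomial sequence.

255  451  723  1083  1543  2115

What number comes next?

2811

D1: 196  272  360  460  572
D2: 76  88  100  112
D3: 12  12  12
The third differences are constant (12).
112 + 12 = 124;  572 + 124 = 696;  2115 + 696 = 2811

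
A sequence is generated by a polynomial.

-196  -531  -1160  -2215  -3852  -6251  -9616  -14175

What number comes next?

First differences: -335, -629, -1055, -1637, -2399, -3365, -4559
Second differences: -294, -426, -582, -762, -966, -1194
Third differences: -132, -156, -180, -204, -228
Fourth differences: -24, -24, -24, -24
Constant fourth difference = -24, so extend:
-228 − 24 = -252;  -1194 − 252 = -1446;  -4559 − 1446 = -6005;  -14175 − 6005 = -20180

-20180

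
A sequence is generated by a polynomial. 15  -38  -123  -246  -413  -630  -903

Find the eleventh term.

-2675

-53  -85  -123  -167  -217  -273
-32  -38  -44  -50  -56
-6  -6  -6  -6
The third differences are constant (-6).
-56 − 6 = -62;  -273 − 62 = -335;  -903 − 335 = -1238
-62 − 6 = -68;  -335 − 68 = -403;  -1238 − 403 = -1641
-68 − 6 = -74;  -403 − 74 = -477;  -1641 − 477 = -2118
-74 − 6 = -80;  -477 − 80 = -557;  -2118 − 557 = -2675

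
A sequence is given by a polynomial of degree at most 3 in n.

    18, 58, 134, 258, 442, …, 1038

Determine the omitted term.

698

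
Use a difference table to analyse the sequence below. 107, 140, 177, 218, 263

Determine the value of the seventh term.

365

First differences: 33 , 37 , 41 , 45
Second differences: 4 , 4 , 4
Constant second difference = 4, so extend:
45 + 4 = 49;  263 + 49 = 312
49 + 4 = 53;  312 + 53 = 365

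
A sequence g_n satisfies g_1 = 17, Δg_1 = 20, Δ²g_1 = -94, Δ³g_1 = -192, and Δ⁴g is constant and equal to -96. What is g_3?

-37

Build the table forward from the leading diagonal:
Fourth differences: -96  -96  -96
Third differences: -192  -288  -384
Second differences: -94  -286  -574
First differences: 20  -74  -360
g: 17  37  -37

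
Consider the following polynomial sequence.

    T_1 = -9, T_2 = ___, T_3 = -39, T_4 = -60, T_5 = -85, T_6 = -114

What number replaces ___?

Using the last 4 terms:
First differences: -21, -25, -29
Second differences: -4, -4
Constant second difference = -4.
Extend backward: -21 + 4 = -17;  -39 + 17 = -22

-22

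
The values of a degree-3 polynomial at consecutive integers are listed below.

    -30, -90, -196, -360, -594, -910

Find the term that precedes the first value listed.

First differences: -60  -106  -164  -234  -316
Second differences: -46  -58  -70  -82
Third differences: -12  -12  -12
The third differences are constant at -12.
Work back: -46 + 12 = -34;  -60 + 34 = -26;  -30 + 26 = -4

-4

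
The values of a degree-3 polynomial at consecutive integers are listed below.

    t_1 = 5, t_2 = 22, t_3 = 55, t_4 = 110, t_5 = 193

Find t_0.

17  33  55  83
16  22  28
6  6
The third differences are constant at 6.
Work back: 16 − 6 = 10;  17 − 10 = 7;  5 − 7 = -2

-2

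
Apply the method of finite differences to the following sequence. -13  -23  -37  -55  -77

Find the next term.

Δ: -10, -14, -18, -22
Δ²: -4, -4, -4
Constant second difference = -4, so extend:
-22 − 4 = -26;  -77 − 26 = -103

-103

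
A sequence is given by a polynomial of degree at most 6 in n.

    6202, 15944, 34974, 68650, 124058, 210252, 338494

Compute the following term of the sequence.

522494

Δ: 9742, 19030, 33676, 55408, 86194, 128242
Δ²: 9288, 14646, 21732, 30786, 42048
Δ³: 5358, 7086, 9054, 11262
Δ⁴: 1728, 1968, 2208
Δ⁵: 240, 240
The fifth differences are constant (240).
2208 + 240 = 2448;  11262 + 2448 = 13710;  42048 + 13710 = 55758;  128242 + 55758 = 184000;  338494 + 184000 = 522494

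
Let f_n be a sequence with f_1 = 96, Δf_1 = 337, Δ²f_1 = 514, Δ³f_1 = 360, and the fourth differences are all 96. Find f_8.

Build the table forward from the leading diagonal:
Fourth differences: 96, 96, 96, 96, 96, 96, 96, 96
Third differences: 360, 456, 552, 648, 744, 840, 936, 1032
Second differences: 514, 874, 1330, 1882, 2530, 3274, 4114, 5050
First differences: 337, 851, 1725, 3055, 4937, 7467, 10741, 14855
f: 96, 433, 1284, 3009, 6064, 11001, 18468, 29209

29209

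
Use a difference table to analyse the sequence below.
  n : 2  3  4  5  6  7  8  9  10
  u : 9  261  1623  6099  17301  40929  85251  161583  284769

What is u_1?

-9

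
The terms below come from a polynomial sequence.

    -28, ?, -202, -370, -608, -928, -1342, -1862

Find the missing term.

Using the last 6 terms:
D1: -168, -238, -320, -414, -520
D2: -70, -82, -94, -106
D3: -12, -12, -12
Constant third difference = -12.
Extend backward: -70 + 12 = -58;  -168 + 58 = -110;  -202 + 110 = -92

-92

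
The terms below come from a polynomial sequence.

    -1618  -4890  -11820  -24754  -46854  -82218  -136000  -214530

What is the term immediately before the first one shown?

-354

-3272, -6930, -12934, -22100, -35364, -53782, -78530
-3658, -6004, -9166, -13264, -18418, -24748
-2346, -3162, -4098, -5154, -6330
-816, -936, -1056, -1176
-120, -120, -120
The fifth differences are constant at -120.
Work back: -816 + 120 = -696;  -2346 + 696 = -1650;  -3658 + 1650 = -2008;  -3272 + 2008 = -1264;  -1618 + 1264 = -354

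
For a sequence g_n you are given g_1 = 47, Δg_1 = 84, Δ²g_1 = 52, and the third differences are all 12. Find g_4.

Build the table forward from the leading diagonal:
D3: 12, 12, 12, 12
D2: 52, 64, 76, 88
D1: 84, 136, 200, 276
g: 47, 131, 267, 467

467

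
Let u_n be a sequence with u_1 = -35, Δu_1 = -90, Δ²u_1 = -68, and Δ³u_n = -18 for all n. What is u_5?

Build the table forward from the leading diagonal:
Δ³: -18  -18  -18  -18  -18
Δ²: -68  -86  -104  -122  -140
Δ: -90  -158  -244  -348  -470
u: -35  -125  -283  -527  -875

-875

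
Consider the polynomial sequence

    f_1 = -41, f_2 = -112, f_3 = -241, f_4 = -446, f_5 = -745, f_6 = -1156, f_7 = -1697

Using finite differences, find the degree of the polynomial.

3

D1: -71, -129, -205, -299, -411, -541
D2: -58, -76, -94, -112, -130
D3: -18, -18, -18, -18
The third differences are constant, so the polynomial has degree 3.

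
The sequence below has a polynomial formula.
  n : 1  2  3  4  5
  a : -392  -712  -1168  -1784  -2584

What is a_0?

-320, -456, -616, -800
-136, -160, -184
-24, -24
The third differences are constant at -24.
Work back: -136 + 24 = -112;  -320 + 112 = -208;  -392 + 208 = -184

-184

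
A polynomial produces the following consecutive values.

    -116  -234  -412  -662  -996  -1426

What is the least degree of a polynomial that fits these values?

3

First differences: -118, -178, -250, -334, -430
Second differences: -60, -72, -84, -96
Third differences: -12, -12, -12
The third differences are constant, so the polynomial has degree 3.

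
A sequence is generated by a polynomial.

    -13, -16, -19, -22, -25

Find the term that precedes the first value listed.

First differences: -3, -3, -3, -3
The first differences are constant at -3.
Work back: -13 + 3 = -10

-10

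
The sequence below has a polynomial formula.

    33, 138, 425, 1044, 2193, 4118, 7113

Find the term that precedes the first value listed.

8

First differences: 105  287  619  1149  1925  2995
Second differences: 182  332  530  776  1070
Third differences: 150  198  246  294
Fourth differences: 48  48  48
The fourth differences are constant at 48.
Work back: 150 − 48 = 102;  182 − 102 = 80;  105 − 80 = 25;  33 − 25 = 8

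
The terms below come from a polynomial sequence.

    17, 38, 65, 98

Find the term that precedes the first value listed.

D1: 21  27  33
D2: 6  6
The second differences are constant at 6.
Work back: 21 − 6 = 15;  17 − 15 = 2

2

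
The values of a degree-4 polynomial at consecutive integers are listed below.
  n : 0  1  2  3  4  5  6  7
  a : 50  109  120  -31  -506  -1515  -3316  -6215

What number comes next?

59, 11, -151, -475, -1009, -1801, -2899
-48, -162, -324, -534, -792, -1098
-114, -162, -210, -258, -306
-48, -48, -48, -48
Fourth differences constant at -48.
-306 − 48 = -354;  -1098 − 354 = -1452;  -2899 − 1452 = -4351;  -6215 − 4351 = -10566

-10566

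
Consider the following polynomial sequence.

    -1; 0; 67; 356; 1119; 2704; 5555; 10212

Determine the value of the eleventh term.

First differences: 1, 67, 289, 763, 1585, 2851, 4657
Second differences: 66, 222, 474, 822, 1266, 1806
Third differences: 156, 252, 348, 444, 540
Fourth differences: 96, 96, 96, 96
The fourth differences are constant (96).
540 + 96 = 636;  1806 + 636 = 2442;  4657 + 2442 = 7099;  10212 + 7099 = 17311
636 + 96 = 732;  2442 + 732 = 3174;  7099 + 3174 = 10273;  17311 + 10273 = 27584
732 + 96 = 828;  3174 + 828 = 4002;  10273 + 4002 = 14275;  27584 + 14275 = 41859

41859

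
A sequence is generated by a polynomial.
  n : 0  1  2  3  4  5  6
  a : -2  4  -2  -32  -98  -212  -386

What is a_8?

-962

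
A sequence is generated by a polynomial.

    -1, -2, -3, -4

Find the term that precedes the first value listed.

D1: -1, -1, -1
The first differences are constant at -1.
Work back: -1 + 1 = 0

0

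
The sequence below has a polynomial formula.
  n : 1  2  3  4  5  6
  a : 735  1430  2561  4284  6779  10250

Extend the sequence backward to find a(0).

344

Δ: 695  1131  1723  2495  3471
Δ²: 436  592  772  976
Δ³: 156  180  204
Δ⁴: 24  24
The fourth differences are constant at 24.
Work back: 156 − 24 = 132;  436 − 132 = 304;  695 − 304 = 391;  735 − 391 = 344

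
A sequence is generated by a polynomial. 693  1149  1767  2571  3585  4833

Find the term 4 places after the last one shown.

12645

456 , 618 , 804 , 1014 , 1248
162 , 186 , 210 , 234
24 , 24 , 24
The third differences are constant (24).
234 + 24 = 258;  1248 + 258 = 1506;  4833 + 1506 = 6339
258 + 24 = 282;  1506 + 282 = 1788;  6339 + 1788 = 8127
282 + 24 = 306;  1788 + 306 = 2094;  8127 + 2094 = 10221
306 + 24 = 330;  2094 + 330 = 2424;  10221 + 2424 = 12645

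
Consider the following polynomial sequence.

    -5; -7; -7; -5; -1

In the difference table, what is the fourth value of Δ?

D1: -2, 0, 2, 4
D2: 2, 2, 2

4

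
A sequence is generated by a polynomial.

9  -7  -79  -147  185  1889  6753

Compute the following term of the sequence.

First differences: -16 , -72 , -68 , 332 , 1704 , 4864
Second differences: -56 , 4 , 400 , 1372 , 3160
Third differences: 60 , 396 , 972 , 1788
Fourth differences: 336 , 576 , 816
Fifth differences: 240 , 240
Fifth differences constant at 240.
816 + 240 = 1056;  1788 + 1056 = 2844;  3160 + 2844 = 6004;  4864 + 6004 = 10868;  6753 + 10868 = 17621

17621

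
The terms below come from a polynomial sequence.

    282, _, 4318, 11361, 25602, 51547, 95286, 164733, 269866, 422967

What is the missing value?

1311

Using the last 8 terms:
First differences: 7043  14241  25945  43739  69447  105133  153101
Second differences: 7198  11704  17794  25708  35686  47968
Third differences: 4506  6090  7914  9978  12282
Fourth differences: 1584  1824  2064  2304
Fifth differences: 240  240  240
Constant fifth difference = 240.
Extend backward: 1584 − 240 = 1344;  4506 − 1344 = 3162;  7198 − 3162 = 4036;  7043 − 4036 = 3007;  4318 − 3007 = 1311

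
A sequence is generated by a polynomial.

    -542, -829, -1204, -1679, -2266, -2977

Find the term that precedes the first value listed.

D1: -287  -375  -475  -587  -711
D2: -88  -100  -112  -124
D3: -12  -12  -12
The third differences are constant at -12.
Work back: -88 + 12 = -76;  -287 + 76 = -211;  -542 + 211 = -331

-331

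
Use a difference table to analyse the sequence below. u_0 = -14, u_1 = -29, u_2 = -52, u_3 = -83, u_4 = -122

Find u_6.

D1: -15, -23, -31, -39
D2: -8, -8, -8
Constant second difference = -8, so extend:
-39 − 8 = -47;  -122 − 47 = -169
-47 − 8 = -55;  -169 − 55 = -224

-224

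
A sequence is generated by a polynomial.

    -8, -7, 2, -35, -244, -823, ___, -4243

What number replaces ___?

Using the first 6 terms:
Δ: 1  9  -37  -209  -579
Δ²: 8  -46  -172  -370
Δ³: -54  -126  -198
Δ⁴: -72  -72
Constant fourth difference = -72.
Extend forward: -198 − 72 = -270;  -370 − 270 = -640;  -579 − 640 = -1219;  -823 − 1219 = -2042

-2042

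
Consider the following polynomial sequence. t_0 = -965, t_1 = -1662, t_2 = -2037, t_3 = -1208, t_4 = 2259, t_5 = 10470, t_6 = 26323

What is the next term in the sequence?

53628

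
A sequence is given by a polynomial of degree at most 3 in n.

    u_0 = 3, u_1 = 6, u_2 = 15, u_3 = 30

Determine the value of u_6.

D1: 3, 9, 15
D2: 6, 6
Constant second difference = 6, so extend:
15 + 6 = 21;  30 + 21 = 51
21 + 6 = 27;  51 + 27 = 78
27 + 6 = 33;  78 + 33 = 111

111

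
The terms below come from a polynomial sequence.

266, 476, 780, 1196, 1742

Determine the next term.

2436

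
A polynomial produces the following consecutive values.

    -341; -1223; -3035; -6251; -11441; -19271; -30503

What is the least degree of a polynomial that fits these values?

First differences: -882, -1812, -3216, -5190, -7830, -11232
Second differences: -930, -1404, -1974, -2640, -3402
Third differences: -474, -570, -666, -762
Fourth differences: -96, -96, -96
The fourth differences are constant, so the polynomial has degree 4.

4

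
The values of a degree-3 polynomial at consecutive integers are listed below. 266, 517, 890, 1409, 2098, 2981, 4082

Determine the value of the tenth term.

D1: 251, 373, 519, 689, 883, 1101
D2: 122, 146, 170, 194, 218
D3: 24, 24, 24, 24
Constant third difference = 24, so extend:
218 + 24 = 242;  1101 + 242 = 1343;  4082 + 1343 = 5425
242 + 24 = 266;  1343 + 266 = 1609;  5425 + 1609 = 7034
266 + 24 = 290;  1609 + 290 = 1899;  7034 + 1899 = 8933

8933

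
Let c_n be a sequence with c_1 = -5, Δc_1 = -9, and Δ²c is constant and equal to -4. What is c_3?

-27

Build the table forward from the leading diagonal:
Δ²: -4  -4  -4
Δ: -9  -13  -17
c: -5  -14  -27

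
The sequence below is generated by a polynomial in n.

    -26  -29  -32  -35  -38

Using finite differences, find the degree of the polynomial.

-3, -3, -3, -3
The first differences are constant, so the polynomial has degree 1.

1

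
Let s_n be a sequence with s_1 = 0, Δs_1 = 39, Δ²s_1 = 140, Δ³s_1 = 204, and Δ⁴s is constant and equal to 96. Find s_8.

13713

Build the table forward from the leading diagonal:
D4: 96  96  96  96  96  96  96  96
D3: 204  300  396  492  588  684  780  876
D2: 140  344  644  1040  1532  2120  2804  3584
D1: 39  179  523  1167  2207  3739  5859  8663
s: 0  39  218  741  1908  4115  7854  13713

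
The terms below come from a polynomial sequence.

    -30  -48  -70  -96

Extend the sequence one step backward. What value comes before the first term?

-18  -22  -26
-4  -4
The second differences are constant at -4.
Work back: -18 + 4 = -14;  -30 + 14 = -16

-16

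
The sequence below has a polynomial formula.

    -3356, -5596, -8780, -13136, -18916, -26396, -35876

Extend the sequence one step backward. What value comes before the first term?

-1856

Δ: -2240  -3184  -4356  -5780  -7480  -9480
Δ²: -944  -1172  -1424  -1700  -2000
Δ³: -228  -252  -276  -300
Δ⁴: -24  -24  -24
The fourth differences are constant at -24.
Work back: -228 + 24 = -204;  -944 + 204 = -740;  -2240 + 740 = -1500;  -3356 + 1500 = -1856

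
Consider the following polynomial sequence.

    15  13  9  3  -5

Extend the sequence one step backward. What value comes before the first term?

-2, -4, -6, -8
-2, -2, -2
The second differences are constant at -2.
Work back: -2 + 2 = 0;  15 + 0 = 15

15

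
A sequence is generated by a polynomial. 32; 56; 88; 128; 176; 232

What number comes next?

24 , 32 , 40 , 48 , 56
8 , 8 , 8 , 8
Constant second difference = 8, so extend:
56 + 8 = 64;  232 + 64 = 296

296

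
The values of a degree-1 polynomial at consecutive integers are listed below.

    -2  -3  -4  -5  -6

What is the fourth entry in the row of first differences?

-1

Δ: -1, -1, -1, -1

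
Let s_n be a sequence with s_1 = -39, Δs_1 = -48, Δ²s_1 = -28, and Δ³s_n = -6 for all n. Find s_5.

Build the table forward from the leading diagonal:
Δ³: -6, -6, -6, -6, -6
Δ²: -28, -34, -40, -46, -52
Δ: -48, -76, -110, -150, -196
s: -39, -87, -163, -273, -423

-423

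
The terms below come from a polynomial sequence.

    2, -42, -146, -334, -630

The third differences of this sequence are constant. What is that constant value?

-24

D1: -44, -104, -188, -296
D2: -60, -84, -108
D3: -24, -24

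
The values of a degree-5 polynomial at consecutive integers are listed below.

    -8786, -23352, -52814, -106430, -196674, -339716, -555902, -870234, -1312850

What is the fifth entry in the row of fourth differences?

-5136

D1: -14566, -29462, -53616, -90244, -143042, -216186, -314332, -442616
D2: -14896, -24154, -36628, -52798, -73144, -98146, -128284
D3: -9258, -12474, -16170, -20346, -25002, -30138
D4: -3216, -3696, -4176, -4656, -5136
D5: -480, -480, -480, -480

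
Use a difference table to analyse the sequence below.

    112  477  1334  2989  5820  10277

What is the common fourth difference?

D1: 365, 857, 1655, 2831, 4457
D2: 492, 798, 1176, 1626
D3: 306, 378, 450
D4: 72, 72

72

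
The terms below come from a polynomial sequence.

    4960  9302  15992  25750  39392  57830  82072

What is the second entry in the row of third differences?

Δ: 4342, 6690, 9758, 13642, 18438, 24242
Δ²: 2348, 3068, 3884, 4796, 5804
Δ³: 720, 816, 912, 1008
Δ⁴: 96, 96, 96

816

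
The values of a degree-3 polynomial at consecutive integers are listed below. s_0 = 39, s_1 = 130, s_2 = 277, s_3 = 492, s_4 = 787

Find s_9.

91, 147, 215, 295
56, 68, 80
12, 12
Constant third difference = 12, so extend:
80 + 12 = 92;  295 + 92 = 387;  787 + 387 = 1174
92 + 12 = 104;  387 + 104 = 491;  1174 + 491 = 1665
104 + 12 = 116;  491 + 116 = 607;  1665 + 607 = 2272
116 + 12 = 128;  607 + 128 = 735;  2272 + 735 = 3007
128 + 12 = 140;  735 + 140 = 875;  3007 + 875 = 3882

3882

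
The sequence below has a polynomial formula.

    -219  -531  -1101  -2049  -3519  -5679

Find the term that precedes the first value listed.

First differences: -312, -570, -948, -1470, -2160
Second differences: -258, -378, -522, -690
Third differences: -120, -144, -168
Fourth differences: -24, -24
The fourth differences are constant at -24.
Work back: -120 + 24 = -96;  -258 + 96 = -162;  -312 + 162 = -150;  -219 + 150 = -69

-69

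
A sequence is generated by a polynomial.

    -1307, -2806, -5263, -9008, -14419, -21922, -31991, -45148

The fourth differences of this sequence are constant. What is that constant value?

-48

Δ: -1499, -2457, -3745, -5411, -7503, -10069, -13157
Δ²: -958, -1288, -1666, -2092, -2566, -3088
Δ³: -330, -378, -426, -474, -522
Δ⁴: -48, -48, -48, -48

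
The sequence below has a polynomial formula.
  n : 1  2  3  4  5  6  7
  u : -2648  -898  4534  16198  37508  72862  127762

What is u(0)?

D1: 1750  5432  11664  21310  35354  54900
D2: 3682  6232  9646  14044  19546
D3: 2550  3414  4398  5502
D4: 864  984  1104
D5: 120  120
The fifth differences are constant at 120.
Work back: 864 − 120 = 744;  2550 − 744 = 1806;  3682 − 1806 = 1876;  1750 − 1876 = -126;  -2648 + 126 = -2522

-2522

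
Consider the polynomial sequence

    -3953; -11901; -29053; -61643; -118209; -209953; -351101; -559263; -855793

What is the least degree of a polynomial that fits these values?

5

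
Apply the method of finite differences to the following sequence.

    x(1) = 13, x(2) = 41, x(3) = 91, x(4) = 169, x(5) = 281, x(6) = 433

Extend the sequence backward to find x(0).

First differences: 28  50  78  112  152
Second differences: 22  28  34  40
Third differences: 6  6  6
The third differences are constant at 6.
Work back: 22 − 6 = 16;  28 − 16 = 12;  13 − 12 = 1

1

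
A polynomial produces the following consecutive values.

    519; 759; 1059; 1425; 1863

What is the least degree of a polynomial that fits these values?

3

First differences: 240, 300, 366, 438
Second differences: 60, 66, 72
Third differences: 6, 6
The third differences are constant, so the polynomial has degree 3.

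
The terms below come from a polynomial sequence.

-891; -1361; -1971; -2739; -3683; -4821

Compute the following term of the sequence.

First differences: -470, -610, -768, -944, -1138
Second differences: -140, -158, -176, -194
Third differences: -18, -18, -18
Constant third difference = -18, so extend:
-194 − 18 = -212;  -1138 − 212 = -1350;  -4821 − 1350 = -6171

-6171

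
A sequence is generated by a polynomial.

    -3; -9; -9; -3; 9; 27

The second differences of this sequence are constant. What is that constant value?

6

Δ: -6, 0, 6, 12, 18
Δ²: 6, 6, 6, 6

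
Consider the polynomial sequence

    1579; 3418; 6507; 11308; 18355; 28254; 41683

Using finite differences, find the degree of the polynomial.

4

First differences: 1839, 3089, 4801, 7047, 9899, 13429
Second differences: 1250, 1712, 2246, 2852, 3530
Third differences: 462, 534, 606, 678
Fourth differences: 72, 72, 72
The fourth differences are constant, so the polynomial has degree 4.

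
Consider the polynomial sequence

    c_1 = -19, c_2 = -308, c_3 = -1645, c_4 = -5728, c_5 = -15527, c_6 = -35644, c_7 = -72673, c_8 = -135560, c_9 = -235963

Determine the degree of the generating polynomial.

-289, -1337, -4083, -9799, -20117, -37029, -62887, -100403
-1048, -2746, -5716, -10318, -16912, -25858, -37516
-1698, -2970, -4602, -6594, -8946, -11658
-1272, -1632, -1992, -2352, -2712
-360, -360, -360, -360
The fifth differences are constant, so the polynomial has degree 5.

5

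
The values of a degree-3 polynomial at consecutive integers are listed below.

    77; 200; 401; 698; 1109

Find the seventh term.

2345

123, 201, 297, 411
78, 96, 114
18, 18
Constant third difference = 18, so extend:
114 + 18 = 132;  411 + 132 = 543;  1109 + 543 = 1652
132 + 18 = 150;  543 + 150 = 693;  1652 + 693 = 2345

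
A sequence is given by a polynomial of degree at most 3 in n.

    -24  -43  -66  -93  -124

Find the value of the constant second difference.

-4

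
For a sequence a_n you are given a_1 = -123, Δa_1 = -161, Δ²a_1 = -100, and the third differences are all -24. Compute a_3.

-545

Build the table forward from the leading diagonal:
Third differences: -24, -24, -24
Second differences: -100, -124, -148
First differences: -161, -261, -385
a: -123, -284, -545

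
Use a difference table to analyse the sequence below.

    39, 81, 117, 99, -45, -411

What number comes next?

42, 36, -18, -144, -366
-6, -54, -126, -222
-48, -72, -96
-24, -24
Fourth differences constant at -24.
-96 − 24 = -120;  -222 − 120 = -342;  -366 − 342 = -708;  -411 − 708 = -1119

-1119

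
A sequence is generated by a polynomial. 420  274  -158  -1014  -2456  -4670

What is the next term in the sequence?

D1: -146, -432, -856, -1442, -2214
D2: -286, -424, -586, -772
D3: -138, -162, -186
D4: -24, -24
Fourth differences constant at -24.
-186 − 24 = -210;  -772 − 210 = -982;  -2214 − 982 = -3196;  -4670 − 3196 = -7866

-7866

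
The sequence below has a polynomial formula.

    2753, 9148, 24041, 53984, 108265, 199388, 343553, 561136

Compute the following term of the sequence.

877169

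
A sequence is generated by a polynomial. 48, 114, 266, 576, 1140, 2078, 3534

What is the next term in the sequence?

D1: 66, 152, 310, 564, 938, 1456
D2: 86, 158, 254, 374, 518
D3: 72, 96, 120, 144
D4: 24, 24, 24
Fourth differences constant at 24.
144 + 24 = 168;  518 + 168 = 686;  1456 + 686 = 2142;  3534 + 2142 = 5676

5676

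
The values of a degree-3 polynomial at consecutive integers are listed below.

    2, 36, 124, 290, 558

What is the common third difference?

First differences: 34, 88, 166, 268
Second differences: 54, 78, 102
Third differences: 24, 24

24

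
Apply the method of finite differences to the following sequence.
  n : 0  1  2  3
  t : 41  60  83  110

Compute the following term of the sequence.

D1: 19, 23, 27
D2: 4, 4
The second differences are constant (4).
27 + 4 = 31;  110 + 31 = 141

141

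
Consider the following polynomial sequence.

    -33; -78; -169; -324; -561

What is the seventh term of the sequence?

-1353

Δ: -45, -91, -155, -237
Δ²: -46, -64, -82
Δ³: -18, -18
The third differences are constant (-18).
-82 − 18 = -100;  -237 − 100 = -337;  -561 − 337 = -898
-100 − 18 = -118;  -337 − 118 = -455;  -898 − 455 = -1353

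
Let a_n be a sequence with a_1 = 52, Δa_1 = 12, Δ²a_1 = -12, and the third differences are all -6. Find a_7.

Build the table forward from the leading diagonal:
D3: -6  -6  -6  -6  -6  -6  -6
D2: -12  -18  -24  -30  -36  -42  -48
D1: 12  0  -18  -42  -72  -108  -150
a: 52  64  64  46  4  -68  -176

-176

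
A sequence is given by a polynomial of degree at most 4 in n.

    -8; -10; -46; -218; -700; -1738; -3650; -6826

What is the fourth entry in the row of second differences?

-556

First differences: -2, -36, -172, -482, -1038, -1912, -3176
Second differences: -34, -136, -310, -556, -874, -1264
Third differences: -102, -174, -246, -318, -390
Fourth differences: -72, -72, -72, -72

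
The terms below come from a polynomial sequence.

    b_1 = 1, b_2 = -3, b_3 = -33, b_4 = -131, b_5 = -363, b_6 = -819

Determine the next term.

-4, -30, -98, -232, -456
-26, -68, -134, -224
-42, -66, -90
-24, -24
Fourth differences constant at -24.
-90 − 24 = -114;  -224 − 114 = -338;  -456 − 338 = -794;  -819 − 794 = -1613

-1613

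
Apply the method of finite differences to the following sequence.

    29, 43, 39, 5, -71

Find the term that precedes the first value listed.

9

14, -4, -34, -76
-18, -30, -42
-12, -12
The third differences are constant at -12.
Work back: -18 + 12 = -6;  14 + 6 = 20;  29 − 20 = 9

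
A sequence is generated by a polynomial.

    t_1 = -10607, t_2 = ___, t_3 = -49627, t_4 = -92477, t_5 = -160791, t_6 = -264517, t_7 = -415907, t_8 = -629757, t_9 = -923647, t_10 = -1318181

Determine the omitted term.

Using the last 8 terms:
Δ: -42850, -68314, -103726, -151390, -213850, -293890, -394534
Δ²: -25464, -35412, -47664, -62460, -80040, -100644
Δ³: -9948, -12252, -14796, -17580, -20604
Δ⁴: -2304, -2544, -2784, -3024
Δ⁵: -240, -240, -240
Constant fifth difference = -240.
Extend backward: -2304 + 240 = -2064;  -9948 + 2064 = -7884;  -25464 + 7884 = -17580;  -42850 + 17580 = -25270;  -49627 + 25270 = -24357

-24357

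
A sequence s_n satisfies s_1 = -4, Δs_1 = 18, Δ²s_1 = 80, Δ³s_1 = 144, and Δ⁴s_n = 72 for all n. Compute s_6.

Build the table forward from the leading diagonal:
D4: 72, 72, 72, 72, 72, 72
D3: 144, 216, 288, 360, 432, 504
D2: 80, 224, 440, 728, 1088, 1520
D1: 18, 98, 322, 762, 1490, 2578
s: -4, 14, 112, 434, 1196, 2686

2686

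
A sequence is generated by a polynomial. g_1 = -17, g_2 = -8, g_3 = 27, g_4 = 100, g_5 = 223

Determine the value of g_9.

1455

First differences: 9  35  73  123
Second differences: 26  38  50
Third differences: 12  12
The third differences are constant (12).
50 + 12 = 62;  123 + 62 = 185;  223 + 185 = 408
62 + 12 = 74;  185 + 74 = 259;  408 + 259 = 667
74 + 12 = 86;  259 + 86 = 345;  667 + 345 = 1012
86 + 12 = 98;  345 + 98 = 443;  1012 + 443 = 1455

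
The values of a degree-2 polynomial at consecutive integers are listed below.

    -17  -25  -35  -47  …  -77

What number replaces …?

Using the first 4 terms:
Δ: -8, -10, -12
Δ²: -2, -2
Constant second difference = -2.
Extend forward: -12 − 2 = -14;  -47 − 14 = -61

-61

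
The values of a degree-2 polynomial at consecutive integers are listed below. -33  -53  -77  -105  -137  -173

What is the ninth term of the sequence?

-305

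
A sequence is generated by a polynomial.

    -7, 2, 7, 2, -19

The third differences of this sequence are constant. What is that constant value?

Δ: 9, 5, -5, -21
Δ²: -4, -10, -16
Δ³: -6, -6

-6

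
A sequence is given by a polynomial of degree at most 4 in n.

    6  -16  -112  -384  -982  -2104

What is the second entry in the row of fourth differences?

-48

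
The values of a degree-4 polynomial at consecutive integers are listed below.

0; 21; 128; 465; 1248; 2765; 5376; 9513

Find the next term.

D1: 21, 107, 337, 783, 1517, 2611, 4137
D2: 86, 230, 446, 734, 1094, 1526
D3: 144, 216, 288, 360, 432
D4: 72, 72, 72, 72
Constant fourth difference = 72, so extend:
432 + 72 = 504;  1526 + 504 = 2030;  4137 + 2030 = 6167;  9513 + 6167 = 15680

15680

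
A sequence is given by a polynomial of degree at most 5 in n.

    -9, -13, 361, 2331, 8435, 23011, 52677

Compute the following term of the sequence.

Δ: -4, 374, 1970, 6104, 14576, 29666
Δ²: 378, 1596, 4134, 8472, 15090
Δ³: 1218, 2538, 4338, 6618
Δ⁴: 1320, 1800, 2280
Δ⁵: 480, 480
The fifth differences are constant (480).
2280 + 480 = 2760;  6618 + 2760 = 9378;  15090 + 9378 = 24468;  29666 + 24468 = 54134;  52677 + 54134 = 106811

106811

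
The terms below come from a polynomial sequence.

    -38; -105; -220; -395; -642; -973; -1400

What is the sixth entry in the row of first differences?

-427

First differences: -67, -115, -175, -247, -331, -427
Second differences: -48, -60, -72, -84, -96
Third differences: -12, -12, -12, -12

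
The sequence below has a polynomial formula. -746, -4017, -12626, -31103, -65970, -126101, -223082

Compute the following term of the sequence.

-371571

-3271, -8609, -18477, -34867, -60131, -96981
-5338, -9868, -16390, -25264, -36850
-4530, -6522, -8874, -11586
-1992, -2352, -2712
-360, -360
The fifth differences are constant (-360).
-2712 − 360 = -3072;  -11586 − 3072 = -14658;  -36850 − 14658 = -51508;  -96981 − 51508 = -148489;  -223082 − 148489 = -371571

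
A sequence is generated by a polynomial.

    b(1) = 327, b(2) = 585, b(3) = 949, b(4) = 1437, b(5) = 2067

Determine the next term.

2857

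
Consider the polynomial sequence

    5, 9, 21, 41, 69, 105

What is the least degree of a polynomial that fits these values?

2

4, 12, 20, 28, 36
8, 8, 8, 8
The second differences are constant, so the polynomial has degree 2.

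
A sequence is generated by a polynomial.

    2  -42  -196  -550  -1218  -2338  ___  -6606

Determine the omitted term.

Using the first 6 terms:
-44, -154, -354, -668, -1120
-110, -200, -314, -452
-90, -114, -138
-24, -24
Constant fourth difference = -24.
Extend forward: -138 − 24 = -162;  -452 − 162 = -614;  -1120 − 614 = -1734;  -2338 − 1734 = -4072

-4072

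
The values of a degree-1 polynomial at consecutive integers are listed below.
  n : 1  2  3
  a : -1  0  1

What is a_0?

D1: 1  1
The first differences are constant at 1.
Work back: -1 − 1 = -2

-2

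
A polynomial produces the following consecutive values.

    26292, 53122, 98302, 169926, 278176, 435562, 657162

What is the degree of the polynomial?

5

D1: 26830, 45180, 71624, 108250, 157386, 221600
D2: 18350, 26444, 36626, 49136, 64214
D3: 8094, 10182, 12510, 15078
D4: 2088, 2328, 2568
D5: 240, 240
The fifth differences are constant, so the polynomial has degree 5.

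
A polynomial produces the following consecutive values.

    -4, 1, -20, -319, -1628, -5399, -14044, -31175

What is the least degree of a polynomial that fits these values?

Δ: 5, -21, -299, -1309, -3771, -8645, -17131
Δ²: -26, -278, -1010, -2462, -4874, -8486
Δ³: -252, -732, -1452, -2412, -3612
Δ⁴: -480, -720, -960, -1200
Δ⁵: -240, -240, -240
The fifth differences are constant, so the polynomial has degree 5.

5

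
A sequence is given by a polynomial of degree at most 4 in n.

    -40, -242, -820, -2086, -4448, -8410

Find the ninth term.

-202, -578, -1266, -2362, -3962
-376, -688, -1096, -1600
-312, -408, -504
-96, -96
The fourth differences are constant (-96).
-504 − 96 = -600;  -1600 − 600 = -2200;  -3962 − 2200 = -6162;  -8410 − 6162 = -14572
-600 − 96 = -696;  -2200 − 696 = -2896;  -6162 − 2896 = -9058;  -14572 − 9058 = -23630
-696 − 96 = -792;  -2896 − 792 = -3688;  -9058 − 3688 = -12746;  -23630 − 12746 = -36376

-36376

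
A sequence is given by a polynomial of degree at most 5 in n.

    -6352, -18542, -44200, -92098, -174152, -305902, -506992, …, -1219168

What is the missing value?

-801650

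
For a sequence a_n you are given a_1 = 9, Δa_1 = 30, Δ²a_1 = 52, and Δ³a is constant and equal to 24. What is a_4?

279

Build the table forward from the leading diagonal:
Δ³: 24, 24, 24, 24
Δ²: 52, 76, 100, 124
Δ: 30, 82, 158, 258
a: 9, 39, 121, 279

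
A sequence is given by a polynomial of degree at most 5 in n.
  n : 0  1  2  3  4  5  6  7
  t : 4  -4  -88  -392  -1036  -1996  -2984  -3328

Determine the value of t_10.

D1: -8 , -84 , -304 , -644 , -960 , -988 , -344
D2: -76 , -220 , -340 , -316 , -28 , 644
D3: -144 , -120 , 24 , 288 , 672
D4: 24 , 144 , 264 , 384
D5: 120 , 120 , 120
Fifth differences constant at 120.
384 + 120 = 504;  672 + 504 = 1176;  644 + 1176 = 1820;  -344 + 1820 = 1476;  -3328 + 1476 = -1852
504 + 120 = 624;  1176 + 624 = 1800;  1820 + 1800 = 3620;  1476 + 3620 = 5096;  -1852 + 5096 = 3244
624 + 120 = 744;  1800 + 744 = 2544;  3620 + 2544 = 6164;  5096 + 6164 = 11260;  3244 + 11260 = 14504

14504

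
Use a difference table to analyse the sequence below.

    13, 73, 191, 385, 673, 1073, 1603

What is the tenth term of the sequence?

Δ: 60 , 118 , 194 , 288 , 400 , 530
Δ²: 58 , 76 , 94 , 112 , 130
Δ³: 18 , 18 , 18 , 18
Constant third difference = 18, so extend:
130 + 18 = 148;  530 + 148 = 678;  1603 + 678 = 2281
148 + 18 = 166;  678 + 166 = 844;  2281 + 844 = 3125
166 + 18 = 184;  844 + 184 = 1028;  3125 + 1028 = 4153

4153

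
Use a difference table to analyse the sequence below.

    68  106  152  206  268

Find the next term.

First differences: 38, 46, 54, 62
Second differences: 8, 8, 8
The second differences are constant (8).
62 + 8 = 70;  268 + 70 = 338

338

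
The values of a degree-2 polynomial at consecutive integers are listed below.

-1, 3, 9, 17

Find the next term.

27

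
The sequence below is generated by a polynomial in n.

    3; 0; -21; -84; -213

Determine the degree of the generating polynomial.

First differences: -3, -21, -63, -129
Second differences: -18, -42, -66
Third differences: -24, -24
The third differences are constant, so the polynomial has degree 3.

3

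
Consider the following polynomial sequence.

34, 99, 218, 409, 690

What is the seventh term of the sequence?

1594

65 , 119 , 191 , 281
54 , 72 , 90
18 , 18
Third differences constant at 18.
90 + 18 = 108;  281 + 108 = 389;  690 + 389 = 1079
108 + 18 = 126;  389 + 126 = 515;  1079 + 515 = 1594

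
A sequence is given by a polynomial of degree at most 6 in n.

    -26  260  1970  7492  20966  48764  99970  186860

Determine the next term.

325382

First differences: 286, 1710, 5522, 13474, 27798, 51206, 86890
Second differences: 1424, 3812, 7952, 14324, 23408, 35684
Third differences: 2388, 4140, 6372, 9084, 12276
Fourth differences: 1752, 2232, 2712, 3192
Fifth differences: 480, 480, 480
Fifth differences constant at 480.
3192 + 480 = 3672;  12276 + 3672 = 15948;  35684 + 15948 = 51632;  86890 + 51632 = 138522;  186860 + 138522 = 325382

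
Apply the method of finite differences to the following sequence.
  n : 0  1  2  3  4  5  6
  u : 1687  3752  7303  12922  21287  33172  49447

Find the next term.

71078

D1: 2065  3551  5619  8365  11885  16275
D2: 1486  2068  2746  3520  4390
D3: 582  678  774  870
D4: 96  96  96
Fourth differences constant at 96.
870 + 96 = 966;  4390 + 966 = 5356;  16275 + 5356 = 21631;  49447 + 21631 = 71078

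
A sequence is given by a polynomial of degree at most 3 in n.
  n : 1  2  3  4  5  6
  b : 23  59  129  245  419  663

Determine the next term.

First differences: 36, 70, 116, 174, 244
Second differences: 34, 46, 58, 70
Third differences: 12, 12, 12
Constant third difference = 12, so extend:
70 + 12 = 82;  244 + 82 = 326;  663 + 326 = 989

989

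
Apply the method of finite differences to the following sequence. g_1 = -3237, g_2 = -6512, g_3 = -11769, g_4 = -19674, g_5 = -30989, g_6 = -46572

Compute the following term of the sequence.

-67377

D1: -3275  -5257  -7905  -11315  -15583
D2: -1982  -2648  -3410  -4268
D3: -666  -762  -858
D4: -96  -96
Fourth differences constant at -96.
-858 − 96 = -954;  -4268 − 954 = -5222;  -15583 − 5222 = -20805;  -46572 − 20805 = -67377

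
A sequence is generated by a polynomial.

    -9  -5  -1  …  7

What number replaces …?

Using the first 3 terms:
4  4
Constant first difference = 4.
Extend forward: -1 + 4 = 3

3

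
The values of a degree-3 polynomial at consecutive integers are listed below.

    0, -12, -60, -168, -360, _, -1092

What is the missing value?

-660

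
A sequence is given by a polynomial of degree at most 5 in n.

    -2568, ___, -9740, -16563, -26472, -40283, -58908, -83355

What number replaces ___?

-5283

Using the last 6 terms:
-6823  -9909  -13811  -18625  -24447
-3086  -3902  -4814  -5822
-816  -912  -1008
-96  -96
Constant fourth difference = -96.
Extend backward: -816 + 96 = -720;  -3086 + 720 = -2366;  -6823 + 2366 = -4457;  -9740 + 4457 = -5283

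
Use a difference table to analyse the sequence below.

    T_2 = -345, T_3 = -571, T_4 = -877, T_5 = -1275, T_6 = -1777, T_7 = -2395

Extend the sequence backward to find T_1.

-187

D1: -226  -306  -398  -502  -618
D2: -80  -92  -104  -116
D3: -12  -12  -12
The third differences are constant at -12.
Work back: -80 + 12 = -68;  -226 + 68 = -158;  -345 + 158 = -187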